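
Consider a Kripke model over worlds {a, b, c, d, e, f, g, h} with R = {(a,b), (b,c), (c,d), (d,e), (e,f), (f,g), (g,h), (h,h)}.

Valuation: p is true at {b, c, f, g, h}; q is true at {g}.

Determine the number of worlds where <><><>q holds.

a: successors {b}; <><>q there: b:F. ✗
b: successors {c}; <><>q there: c:F. ✗
c: successors {d}; <><>q there: d:F. ✗
d: successors {e}; <><>q there: e:T. ✓
e: successors {f}; <><>q there: f:F. ✗
f: successors {g}; <><>q there: g:F. ✗
g: successors {h}; <><>q there: h:F. ✗
h: successors {h}; <><>q there: h:F. ✗
Satisfying worlds: {d}.

1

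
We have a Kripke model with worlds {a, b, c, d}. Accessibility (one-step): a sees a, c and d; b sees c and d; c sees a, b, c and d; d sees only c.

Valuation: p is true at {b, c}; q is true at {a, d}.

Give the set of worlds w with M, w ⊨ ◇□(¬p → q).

a: successors {a, c, d}; □(¬p → q) there: a:T, c:T, d:T. ✓
b: successors {c, d}; □(¬p → q) there: c:T, d:T. ✓
c: successors {a, b, c, d}; □(¬p → q) there: a:T, b:T, c:T, d:T. ✓
d: successors {c}; □(¬p → q) there: c:T. ✓

{a, b, c, d}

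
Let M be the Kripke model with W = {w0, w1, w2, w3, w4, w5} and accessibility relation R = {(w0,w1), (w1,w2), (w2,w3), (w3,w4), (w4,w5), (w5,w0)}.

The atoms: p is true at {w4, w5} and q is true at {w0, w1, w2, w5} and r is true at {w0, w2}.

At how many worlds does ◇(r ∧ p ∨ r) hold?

2

w0: successors {w1}; r ∧ p ∨ r there: w1:F. ✗
w1: successors {w2}; r ∧ p ∨ r there: w2:T. ✓
w2: successors {w3}; r ∧ p ∨ r there: w3:F. ✗
w3: successors {w4}; r ∧ p ∨ r there: w4:F. ✗
w4: successors {w5}; r ∧ p ∨ r there: w5:F. ✗
w5: successors {w0}; r ∧ p ∨ r there: w0:T. ✓
Satisfying worlds: {w1, w5}.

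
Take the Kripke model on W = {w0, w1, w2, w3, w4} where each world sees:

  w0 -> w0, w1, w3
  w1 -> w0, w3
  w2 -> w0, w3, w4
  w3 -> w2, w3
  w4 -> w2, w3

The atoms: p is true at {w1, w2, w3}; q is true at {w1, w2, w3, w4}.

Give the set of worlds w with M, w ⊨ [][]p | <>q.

w0: [][]p is F, <>q is T. ✓
w1: [][]p is F, <>q is T. ✓
w2: [][]p is F, <>q is T. ✓
w3: [][]p is F, <>q is T. ✓
w4: [][]p is F, <>q is T. ✓

{w0, w1, w2, w3, w4}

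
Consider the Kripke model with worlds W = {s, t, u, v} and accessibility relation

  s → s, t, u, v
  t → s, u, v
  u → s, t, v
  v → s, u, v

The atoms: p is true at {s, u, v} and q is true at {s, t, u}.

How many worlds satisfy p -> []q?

1

s: p is T, []q is F. ✗
t: p is F, []q is F. ✓
u: p is T, []q is F. ✗
v: p is T, []q is F. ✗
Satisfying worlds: {t}.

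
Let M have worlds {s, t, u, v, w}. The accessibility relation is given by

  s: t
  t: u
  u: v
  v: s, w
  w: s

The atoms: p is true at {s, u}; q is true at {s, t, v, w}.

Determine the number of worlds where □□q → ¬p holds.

4

s: □□q is F, ¬p is F. ✓
t: □□q is T, ¬p is T. ✓
u: □□q is T, ¬p is F. ✗
v: □□q is T, ¬p is T. ✓
w: □□q is T, ¬p is T. ✓
Satisfying worlds: {s, t, v, w}.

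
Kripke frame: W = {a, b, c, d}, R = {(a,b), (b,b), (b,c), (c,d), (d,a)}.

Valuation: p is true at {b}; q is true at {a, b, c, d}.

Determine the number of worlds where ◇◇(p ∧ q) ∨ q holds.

a: ◇◇(p ∧ q) is T, q is T. ✓
b: ◇◇(p ∧ q) is T, q is T. ✓
c: ◇◇(p ∧ q) is F, q is T. ✓
d: ◇◇(p ∧ q) is T, q is T. ✓
Satisfying worlds: {a, b, c, d}.

4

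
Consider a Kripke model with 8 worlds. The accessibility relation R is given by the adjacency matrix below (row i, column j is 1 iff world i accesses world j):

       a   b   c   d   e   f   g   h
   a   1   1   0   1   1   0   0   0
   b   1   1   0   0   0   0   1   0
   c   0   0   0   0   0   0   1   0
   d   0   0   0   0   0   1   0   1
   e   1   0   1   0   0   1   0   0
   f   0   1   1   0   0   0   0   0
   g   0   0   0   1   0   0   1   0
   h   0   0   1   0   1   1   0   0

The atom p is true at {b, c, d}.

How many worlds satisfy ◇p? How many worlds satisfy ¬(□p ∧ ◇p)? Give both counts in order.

For ◇p:
a: successors {a, b, d, e}; p there: a:F, b:T, d:T, e:F. ✓
b: successors {a, b, g}; p there: a:F, b:T, g:F. ✓
c: successors {g}; p there: g:F. ✗
d: successors {f, h}; p there: f:F, h:F. ✗
e: successors {a, c, f}; p there: a:F, c:T, f:F. ✓
f: successors {b, c}; p there: b:T, c:T. ✓
g: successors {d, g}; p there: d:T, g:F. ✓
h: successors {c, e, f}; p there: c:T, e:F, f:F. ✓
— 6 worlds.
For ¬(□p ∧ ◇p):
a: □p ∧ ◇p is F. ✓
b: □p ∧ ◇p is F. ✓
c: □p ∧ ◇p is F. ✓
d: □p ∧ ◇p is F. ✓
e: □p ∧ ◇p is F. ✓
f: □p ∧ ◇p is T. ✗
g: □p ∧ ◇p is F. ✓
h: □p ∧ ◇p is F. ✓
— 7 worlds.

6 and 7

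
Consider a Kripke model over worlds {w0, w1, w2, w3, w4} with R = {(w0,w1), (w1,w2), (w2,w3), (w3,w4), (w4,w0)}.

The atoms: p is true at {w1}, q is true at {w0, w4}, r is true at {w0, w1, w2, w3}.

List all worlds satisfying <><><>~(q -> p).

{w1, w2}

w0: successors {w1}; <><>~(q -> p) there: w1:F. ✗
w1: successors {w2}; <><>~(q -> p) there: w2:T. ✓
w2: successors {w3}; <><>~(q -> p) there: w3:T. ✓
w3: successors {w4}; <><>~(q -> p) there: w4:F. ✗
w4: successors {w0}; <><>~(q -> p) there: w0:F. ✗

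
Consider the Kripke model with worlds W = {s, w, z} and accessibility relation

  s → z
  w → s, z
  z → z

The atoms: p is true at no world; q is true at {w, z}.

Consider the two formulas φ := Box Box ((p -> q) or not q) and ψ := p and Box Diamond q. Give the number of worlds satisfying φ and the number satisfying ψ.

3 and 0

For Box Box ((p -> q) or not q):
s: successors {z}; Box ((p -> q) or not q) there: z:T. ✓
w: successors {s, z}; Box ((p -> q) or not q) there: s:T, z:T. ✓
z: successors {z}; Box ((p -> q) or not q) there: z:T. ✓
— 3 worlds.
For p and Box Diamond q:
s: p is F, Box Diamond q is T. ✗
w: p is F, Box Diamond q is T. ✗
z: p is F, Box Diamond q is T. ✗
— 0 worlds.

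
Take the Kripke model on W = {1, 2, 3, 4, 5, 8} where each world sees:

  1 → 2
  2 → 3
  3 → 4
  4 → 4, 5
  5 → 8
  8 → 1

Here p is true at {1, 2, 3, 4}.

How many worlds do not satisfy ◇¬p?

4

1: successors {2}; ¬p there: 2:F. ✗
2: successors {3}; ¬p there: 3:F. ✗
3: successors {4}; ¬p there: 4:F. ✗
4: successors {4, 5}; ¬p there: 4:F, 5:T. ✓
5: successors {8}; ¬p there: 8:T. ✓
8: successors {1}; ¬p there: 1:F. ✗
Satisfying worlds: {4, 5}.
So ◇¬p fails at the other 4 worlds.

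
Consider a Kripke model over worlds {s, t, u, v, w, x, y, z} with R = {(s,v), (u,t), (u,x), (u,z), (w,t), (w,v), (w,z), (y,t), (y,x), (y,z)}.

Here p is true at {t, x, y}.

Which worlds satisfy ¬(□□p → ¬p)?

s: □□p → ¬p is T. ✗
t: □□p → ¬p is F. ✓
u: □□p → ¬p is T. ✗
v: □□p → ¬p is T. ✗
w: □□p → ¬p is T. ✗
x: □□p → ¬p is F. ✓
y: □□p → ¬p is F. ✓
z: □□p → ¬p is T. ✗

{t, x, y}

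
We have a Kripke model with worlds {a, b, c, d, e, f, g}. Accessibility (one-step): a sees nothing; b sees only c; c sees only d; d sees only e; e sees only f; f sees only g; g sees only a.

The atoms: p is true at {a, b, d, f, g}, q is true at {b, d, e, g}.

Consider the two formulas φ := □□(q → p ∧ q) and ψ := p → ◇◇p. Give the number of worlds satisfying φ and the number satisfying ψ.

For □□(q → p ∧ q):
a: no successors, so □□(q → p ∧ q) holds vacuously. ✓
b: successors {c}; □(q → p ∧ q) there: c:T. ✓
c: successors {d}; □(q → p ∧ q) there: d:F. ✗
d: successors {e}; □(q → p ∧ q) there: e:T. ✓
e: successors {f}; □(q → p ∧ q) there: f:T. ✓
f: successors {g}; □(q → p ∧ q) there: g:T. ✓
g: successors {a}; □(q → p ∧ q) there: a:T. ✓
— 6 worlds.
For p → ◇◇p:
a: p is T, ◇◇p is F. ✗
b: p is T, ◇◇p is T. ✓
c: p is F, ◇◇p is F. ✓
d: p is T, ◇◇p is T. ✓
e: p is F, ◇◇p is T. ✓
f: p is T, ◇◇p is T. ✓
g: p is T, ◇◇p is F. ✗
— 5 worlds.

6 and 5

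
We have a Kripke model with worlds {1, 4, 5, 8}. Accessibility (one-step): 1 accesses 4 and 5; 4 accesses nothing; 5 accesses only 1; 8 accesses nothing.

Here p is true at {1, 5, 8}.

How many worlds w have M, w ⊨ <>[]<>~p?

1: successors {4, 5}; []<>~p there: 4:T, 5:T. ✓
4: no successors, so <>[]<>~p fails. ✗
5: successors {1}; []<>~p there: 1:F. ✗
8: no successors, so <>[]<>~p fails. ✗
Satisfying worlds: {1}.

1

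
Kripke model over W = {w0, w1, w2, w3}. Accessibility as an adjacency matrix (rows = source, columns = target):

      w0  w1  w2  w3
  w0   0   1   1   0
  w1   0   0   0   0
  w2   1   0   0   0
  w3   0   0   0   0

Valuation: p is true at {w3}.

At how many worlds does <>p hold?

w0: successors {w1, w2}; p there: w1:F, w2:F. ✗
w1: no successors, so <>p fails. ✗
w2: successors {w0}; p there: w0:F. ✗
w3: no successors, so <>p fails. ✗
Satisfying worlds: ∅.

0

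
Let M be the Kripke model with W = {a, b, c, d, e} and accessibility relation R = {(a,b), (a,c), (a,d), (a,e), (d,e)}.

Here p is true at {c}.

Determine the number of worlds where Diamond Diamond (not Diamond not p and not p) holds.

1

a: successors {b, c, d, e}; Diamond (not Diamond not p and not p) there: b:F, c:F, d:T, e:F. ✓
b: no successors, so Diamond Diamond (not Diamond not p and not p) fails. ✗
c: no successors, so Diamond Diamond (not Diamond not p and not p) fails. ✗
d: successors {e}; Diamond (not Diamond not p and not p) there: e:F. ✗
e: no successors, so Diamond Diamond (not Diamond not p and not p) fails. ✗
Satisfying worlds: {a}.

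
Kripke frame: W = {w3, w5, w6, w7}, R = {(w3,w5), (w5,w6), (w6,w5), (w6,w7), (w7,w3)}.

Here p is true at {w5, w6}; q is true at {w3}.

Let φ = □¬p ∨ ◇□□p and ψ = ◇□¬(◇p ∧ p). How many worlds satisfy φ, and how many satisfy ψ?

For □¬p ∨ ◇□□p:
w3: □¬p is F, ◇□□p is F. ✗
w5: □¬p is F, ◇□□p is F. ✗
w6: □¬p is F, ◇□□p is T. ✓
w7: □¬p is T, ◇□□p is T. ✓
— 2 worlds.
For ◇□¬(◇p ∧ p):
w3: successors {w5}; □¬(◇p ∧ p) there: w5:F. ✗
w5: successors {w6}; □¬(◇p ∧ p) there: w6:F. ✗
w6: successors {w5, w7}; □¬(◇p ∧ p) there: w5:F, w7:T. ✓
w7: successors {w3}; □¬(◇p ∧ p) there: w3:F. ✗
— 1 world.

2 and 1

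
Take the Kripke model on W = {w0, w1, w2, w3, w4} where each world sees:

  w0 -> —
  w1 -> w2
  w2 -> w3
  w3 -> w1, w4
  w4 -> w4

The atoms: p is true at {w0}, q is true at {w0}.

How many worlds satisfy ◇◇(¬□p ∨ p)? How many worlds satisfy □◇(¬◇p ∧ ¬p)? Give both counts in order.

4 and 5

For ◇◇(¬□p ∨ p):
w0: no successors, so ◇◇(¬□p ∨ p) fails. ✗
w1: successors {w2}; ◇(¬□p ∨ p) there: w2:T. ✓
w2: successors {w3}; ◇(¬□p ∨ p) there: w3:T. ✓
w3: successors {w1, w4}; ◇(¬□p ∨ p) there: w1:T, w4:T. ✓
w4: successors {w4}; ◇(¬□p ∨ p) there: w4:T. ✓
— 4 worlds.
For □◇(¬◇p ∧ ¬p):
w0: no successors, so □◇(¬◇p ∧ ¬p) holds vacuously. ✓
w1: successors {w2}; ◇(¬◇p ∧ ¬p) there: w2:T. ✓
w2: successors {w3}; ◇(¬◇p ∧ ¬p) there: w3:T. ✓
w3: successors {w1, w4}; ◇(¬◇p ∧ ¬p) there: w1:T, w4:T. ✓
w4: successors {w4}; ◇(¬◇p ∧ ¬p) there: w4:T. ✓
— 5 worlds.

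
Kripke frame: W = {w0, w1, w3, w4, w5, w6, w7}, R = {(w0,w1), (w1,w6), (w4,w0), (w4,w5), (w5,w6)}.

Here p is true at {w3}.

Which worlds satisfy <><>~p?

w0: successors {w1}; <>~p there: w1:T. ✓
w1: successors {w6}; <>~p there: w6:F. ✗
w3: no successors, so <><>~p fails. ✗
w4: successors {w0, w5}; <>~p there: w0:T, w5:T. ✓
w5: successors {w6}; <>~p there: w6:F. ✗
w6: no successors, so <><>~p fails. ✗
w7: no successors, so <><>~p fails. ✗

{w0, w4}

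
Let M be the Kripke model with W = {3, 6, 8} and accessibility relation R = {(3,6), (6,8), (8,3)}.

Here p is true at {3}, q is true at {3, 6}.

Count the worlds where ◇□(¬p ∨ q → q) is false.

1

3: successors {6}; □(¬p ∨ q → q) there: 6:F. ✗
6: successors {8}; □(¬p ∨ q → q) there: 8:T. ✓
8: successors {3}; □(¬p ∨ q → q) there: 3:T. ✓
Satisfying worlds: {6, 8}.
So ◇□(¬p ∨ q → q) fails at the other 1 world.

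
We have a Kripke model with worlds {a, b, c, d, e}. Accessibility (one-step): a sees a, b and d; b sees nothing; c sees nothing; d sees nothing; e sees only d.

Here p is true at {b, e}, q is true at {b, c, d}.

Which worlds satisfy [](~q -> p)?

a: successors {a, b, d}; ~q -> p there: a:F, b:T, d:T. ✗
b: no successors, so [](~q -> p) holds vacuously. ✓
c: no successors, so [](~q -> p) holds vacuously. ✓
d: no successors, so [](~q -> p) holds vacuously. ✓
e: successors {d}; ~q -> p there: d:T. ✓

{b, c, d, e}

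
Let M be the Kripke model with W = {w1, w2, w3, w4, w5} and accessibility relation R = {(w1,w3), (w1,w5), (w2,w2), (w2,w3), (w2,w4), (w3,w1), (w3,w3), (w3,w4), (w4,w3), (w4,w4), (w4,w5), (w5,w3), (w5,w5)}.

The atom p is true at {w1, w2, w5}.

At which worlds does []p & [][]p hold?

∅

w1: []p is F, [][]p is F. ✗
w2: []p is F, [][]p is F. ✗
w3: []p is F, [][]p is F. ✗
w4: []p is F, [][]p is F. ✗
w5: []p is F, [][]p is F. ✗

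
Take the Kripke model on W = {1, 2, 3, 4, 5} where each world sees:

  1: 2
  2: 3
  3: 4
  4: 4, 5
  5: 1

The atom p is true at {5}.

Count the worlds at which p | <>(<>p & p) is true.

1

1: p is F, <>(<>p & p) is F. ✗
2: p is F, <>(<>p & p) is F. ✗
3: p is F, <>(<>p & p) is F. ✗
4: p is F, <>(<>p & p) is F. ✗
5: p is T, <>(<>p & p) is F. ✓
Satisfying worlds: {5}.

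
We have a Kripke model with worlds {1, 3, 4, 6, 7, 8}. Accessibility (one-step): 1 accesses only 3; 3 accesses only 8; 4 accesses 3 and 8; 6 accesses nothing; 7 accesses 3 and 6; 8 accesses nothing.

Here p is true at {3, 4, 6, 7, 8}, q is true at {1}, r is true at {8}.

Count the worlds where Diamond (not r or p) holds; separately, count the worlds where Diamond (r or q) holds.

4 and 2

For Diamond (not r or p):
1: successors {3}; not r or p there: 3:T. ✓
3: successors {8}; not r or p there: 8:T. ✓
4: successors {3, 8}; not r or p there: 3:T, 8:T. ✓
6: no successors, so Diamond (not r or p) fails. ✗
7: successors {3, 6}; not r or p there: 3:T, 6:T. ✓
8: no successors, so Diamond (not r or p) fails. ✗
— 4 worlds.
For Diamond (r or q):
1: successors {3}; r or q there: 3:F. ✗
3: successors {8}; r or q there: 8:T. ✓
4: successors {3, 8}; r or q there: 3:F, 8:T. ✓
6: no successors, so Diamond (r or q) fails. ✗
7: successors {3, 6}; r or q there: 3:F, 6:F. ✗
8: no successors, so Diamond (r or q) fails. ✗
— 2 worlds.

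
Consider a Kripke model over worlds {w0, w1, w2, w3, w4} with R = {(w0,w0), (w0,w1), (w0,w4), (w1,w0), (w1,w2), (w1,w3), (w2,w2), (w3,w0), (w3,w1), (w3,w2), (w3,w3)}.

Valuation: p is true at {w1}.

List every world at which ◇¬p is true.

{w0, w1, w2, w3}

w0: successors {w0, w1, w4}; ¬p there: w0:T, w1:F, w4:T. ✓
w1: successors {w0, w2, w3}; ¬p there: w0:T, w2:T, w3:T. ✓
w2: successors {w2}; ¬p there: w2:T. ✓
w3: successors {w0, w1, w2, w3}; ¬p there: w0:T, w1:F, w2:T, w3:T. ✓
w4: no successors, so ◇¬p fails. ✗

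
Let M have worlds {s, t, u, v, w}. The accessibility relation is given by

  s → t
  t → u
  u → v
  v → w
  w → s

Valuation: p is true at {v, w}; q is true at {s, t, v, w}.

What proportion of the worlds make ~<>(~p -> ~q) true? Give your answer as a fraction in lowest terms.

2/5

s: <>(~p -> ~q) is F. ✓
t: <>(~p -> ~q) is T. ✗
u: <>(~p -> ~q) is T. ✗
v: <>(~p -> ~q) is T. ✗
w: <>(~p -> ~q) is F. ✓
That's 2 of 5 worlds, so 2/5.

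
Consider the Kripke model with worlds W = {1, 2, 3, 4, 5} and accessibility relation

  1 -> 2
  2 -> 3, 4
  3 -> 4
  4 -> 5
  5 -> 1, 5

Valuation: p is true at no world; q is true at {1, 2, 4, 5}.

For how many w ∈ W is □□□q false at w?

1: successors {2}; □□q there: 2:T. ✓
2: successors {3, 4}; □□q there: 3:T, 4:T. ✓
3: successors {4}; □□q there: 4:T. ✓
4: successors {5}; □□q there: 5:T. ✓
5: successors {1, 5}; □□q there: 1:F, 5:T. ✗
Satisfying worlds: {1, 2, 3, 4}.
So □□□q fails at the other 1 world.

1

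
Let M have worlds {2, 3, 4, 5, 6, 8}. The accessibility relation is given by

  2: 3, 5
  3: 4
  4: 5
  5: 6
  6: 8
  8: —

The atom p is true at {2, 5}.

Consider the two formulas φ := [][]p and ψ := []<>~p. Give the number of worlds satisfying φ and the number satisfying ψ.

For [][]p:
2: successors {3, 5}; []p there: 3:F, 5:F. ✗
3: successors {4}; []p there: 4:T. ✓
4: successors {5}; []p there: 5:F. ✗
5: successors {6}; []p there: 6:F. ✗
6: successors {8}; []p there: 8:T. ✓
8: no successors, so [][]p holds vacuously. ✓
— 3 worlds.
For []<>~p:
2: successors {3, 5}; <>~p there: 3:T, 5:T. ✓
3: successors {4}; <>~p there: 4:F. ✗
4: successors {5}; <>~p there: 5:T. ✓
5: successors {6}; <>~p there: 6:T. ✓
6: successors {8}; <>~p there: 8:F. ✗
8: no successors, so []<>~p holds vacuously. ✓
— 4 worlds.

3 and 4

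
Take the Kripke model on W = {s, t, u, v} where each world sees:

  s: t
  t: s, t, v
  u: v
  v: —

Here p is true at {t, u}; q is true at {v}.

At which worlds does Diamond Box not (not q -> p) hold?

s: successors {t}; Box not (not q -> p) there: t:F. ✗
t: successors {s, t, v}; Box not (not q -> p) there: s:F, t:F, v:T. ✓
u: successors {v}; Box not (not q -> p) there: v:T. ✓
v: no successors, so Diamond Box not (not q -> p) fails. ✗

{t, u}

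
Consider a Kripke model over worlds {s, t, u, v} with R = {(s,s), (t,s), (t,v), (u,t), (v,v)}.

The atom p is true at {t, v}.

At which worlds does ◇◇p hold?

{t, u, v}

s: successors {s}; ◇p there: s:F. ✗
t: successors {s, v}; ◇p there: s:F, v:T. ✓
u: successors {t}; ◇p there: t:T. ✓
v: successors {v}; ◇p there: v:T. ✓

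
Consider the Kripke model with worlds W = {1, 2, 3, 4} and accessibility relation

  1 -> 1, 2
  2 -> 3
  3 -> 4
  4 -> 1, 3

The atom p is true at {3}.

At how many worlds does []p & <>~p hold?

1: []p is F, <>~p is T. ✗
2: []p is T, <>~p is F. ✗
3: []p is F, <>~p is T. ✗
4: []p is F, <>~p is T. ✗
Satisfying worlds: ∅.

0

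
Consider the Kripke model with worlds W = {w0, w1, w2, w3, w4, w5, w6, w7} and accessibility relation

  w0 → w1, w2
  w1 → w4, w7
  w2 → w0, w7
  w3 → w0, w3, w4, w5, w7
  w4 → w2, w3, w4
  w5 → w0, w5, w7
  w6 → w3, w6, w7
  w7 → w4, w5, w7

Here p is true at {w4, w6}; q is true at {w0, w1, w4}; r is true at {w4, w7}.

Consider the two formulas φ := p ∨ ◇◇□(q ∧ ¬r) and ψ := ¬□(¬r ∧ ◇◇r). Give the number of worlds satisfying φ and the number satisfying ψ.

2 and 7

For p ∨ ◇◇□(q ∧ ¬r):
w0: p is F, ◇◇□(q ∧ ¬r) is F. ✗
w1: p is F, ◇◇□(q ∧ ¬r) is F. ✗
w2: p is F, ◇◇□(q ∧ ¬r) is F. ✗
w3: p is F, ◇◇□(q ∧ ¬r) is F. ✗
w4: p is T, ◇◇□(q ∧ ¬r) is F. ✓
w5: p is F, ◇◇□(q ∧ ¬r) is F. ✗
w6: p is T, ◇◇□(q ∧ ¬r) is F. ✓
w7: p is F, ◇◇□(q ∧ ¬r) is F. ✗
— 2 worlds.
For ¬□(¬r ∧ ◇◇r):
w0: □(¬r ∧ ◇◇r) is T. ✗
w1: □(¬r ∧ ◇◇r) is F. ✓
w2: □(¬r ∧ ◇◇r) is F. ✓
w3: □(¬r ∧ ◇◇r) is F. ✓
w4: □(¬r ∧ ◇◇r) is F. ✓
w5: □(¬r ∧ ◇◇r) is F. ✓
w6: □(¬r ∧ ◇◇r) is F. ✓
w7: □(¬r ∧ ◇◇r) is F. ✓
— 7 worlds.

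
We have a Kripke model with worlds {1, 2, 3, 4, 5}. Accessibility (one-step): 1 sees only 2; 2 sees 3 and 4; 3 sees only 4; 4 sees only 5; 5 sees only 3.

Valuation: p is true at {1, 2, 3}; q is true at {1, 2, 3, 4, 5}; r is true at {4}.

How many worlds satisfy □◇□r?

2

1: successors {2}; ◇□r there: 2:T. ✓
2: successors {3, 4}; ◇□r there: 3:F, 4:F. ✗
3: successors {4}; ◇□r there: 4:F. ✗
4: successors {5}; ◇□r there: 5:T. ✓
5: successors {3}; ◇□r there: 3:F. ✗
Satisfying worlds: {1, 4}.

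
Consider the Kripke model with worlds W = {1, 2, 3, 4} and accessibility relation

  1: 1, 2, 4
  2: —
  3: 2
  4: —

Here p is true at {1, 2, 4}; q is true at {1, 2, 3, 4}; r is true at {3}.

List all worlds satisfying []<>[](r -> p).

1: successors {1, 2, 4}; <>[](r -> p) there: 1:T, 2:F, 4:F. ✗
2: no successors, so []<>[](r -> p) holds vacuously. ✓
3: successors {2}; <>[](r -> p) there: 2:F. ✗
4: no successors, so []<>[](r -> p) holds vacuously. ✓

{2, 4}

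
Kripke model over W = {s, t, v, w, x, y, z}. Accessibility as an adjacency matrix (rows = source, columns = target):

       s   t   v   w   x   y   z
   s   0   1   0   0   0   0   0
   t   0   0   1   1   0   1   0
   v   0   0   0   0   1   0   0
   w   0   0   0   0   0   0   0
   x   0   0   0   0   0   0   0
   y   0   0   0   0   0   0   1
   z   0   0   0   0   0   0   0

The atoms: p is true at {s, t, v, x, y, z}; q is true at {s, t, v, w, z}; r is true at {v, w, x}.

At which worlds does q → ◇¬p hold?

{t, x, y}

s: q is T, ◇¬p is F. ✗
t: q is T, ◇¬p is T. ✓
v: q is T, ◇¬p is F. ✗
w: q is T, ◇¬p is F. ✗
x: q is F, ◇¬p is F. ✓
y: q is F, ◇¬p is F. ✓
z: q is T, ◇¬p is F. ✗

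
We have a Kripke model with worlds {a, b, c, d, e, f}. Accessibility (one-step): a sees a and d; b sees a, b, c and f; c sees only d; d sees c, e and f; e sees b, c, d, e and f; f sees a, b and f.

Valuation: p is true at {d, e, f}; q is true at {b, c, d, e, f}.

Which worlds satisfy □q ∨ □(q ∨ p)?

a: □q is F, □(q ∨ p) is F. ✗
b: □q is F, □(q ∨ p) is F. ✗
c: □q is T, □(q ∨ p) is T. ✓
d: □q is T, □(q ∨ p) is T. ✓
e: □q is T, □(q ∨ p) is T. ✓
f: □q is F, □(q ∨ p) is F. ✗

{c, d, e}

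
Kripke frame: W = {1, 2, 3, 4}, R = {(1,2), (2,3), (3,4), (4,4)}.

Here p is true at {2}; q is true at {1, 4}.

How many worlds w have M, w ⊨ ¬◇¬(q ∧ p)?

1: ◇¬(q ∧ p) is T. ✗
2: ◇¬(q ∧ p) is T. ✗
3: ◇¬(q ∧ p) is T. ✗
4: ◇¬(q ∧ p) is T. ✗
Satisfying worlds: ∅.

0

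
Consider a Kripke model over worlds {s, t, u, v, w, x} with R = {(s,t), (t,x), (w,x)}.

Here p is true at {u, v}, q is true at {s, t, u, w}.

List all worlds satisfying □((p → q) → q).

s: successors {t}; (p → q) → q there: t:T. ✓
t: successors {x}; (p → q) → q there: x:F. ✗
u: no successors, so □((p → q) → q) holds vacuously. ✓
v: no successors, so □((p → q) → q) holds vacuously. ✓
w: successors {x}; (p → q) → q there: x:F. ✗
x: no successors, so □((p → q) → q) holds vacuously. ✓

{s, u, v, x}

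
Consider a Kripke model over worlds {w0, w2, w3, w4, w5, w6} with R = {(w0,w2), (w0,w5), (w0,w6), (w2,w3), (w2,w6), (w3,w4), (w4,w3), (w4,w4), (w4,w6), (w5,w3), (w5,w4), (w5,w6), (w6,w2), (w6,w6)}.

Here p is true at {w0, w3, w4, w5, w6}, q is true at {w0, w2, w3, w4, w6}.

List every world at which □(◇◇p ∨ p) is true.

{w0, w2, w3, w4, w5, w6}

w0: successors {w2, w5, w6}; ◇◇p ∨ p there: w2:T, w5:T, w6:T. ✓
w2: successors {w3, w6}; ◇◇p ∨ p there: w3:T, w6:T. ✓
w3: successors {w4}; ◇◇p ∨ p there: w4:T. ✓
w4: successors {w3, w4, w6}; ◇◇p ∨ p there: w3:T, w4:T, w6:T. ✓
w5: successors {w3, w4, w6}; ◇◇p ∨ p there: w3:T, w4:T, w6:T. ✓
w6: successors {w2, w6}; ◇◇p ∨ p there: w2:T, w6:T. ✓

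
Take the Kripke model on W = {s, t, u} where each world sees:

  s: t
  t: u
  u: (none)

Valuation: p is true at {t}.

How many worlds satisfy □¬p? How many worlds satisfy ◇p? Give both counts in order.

2 and 1

For □¬p:
s: successors {t}; ¬p there: t:F. ✗
t: successors {u}; ¬p there: u:T. ✓
u: no successors, so □¬p holds vacuously. ✓
— 2 worlds.
For ◇p:
s: successors {t}; p there: t:T. ✓
t: successors {u}; p there: u:F. ✗
u: no successors, so ◇p fails. ✗
— 1 world.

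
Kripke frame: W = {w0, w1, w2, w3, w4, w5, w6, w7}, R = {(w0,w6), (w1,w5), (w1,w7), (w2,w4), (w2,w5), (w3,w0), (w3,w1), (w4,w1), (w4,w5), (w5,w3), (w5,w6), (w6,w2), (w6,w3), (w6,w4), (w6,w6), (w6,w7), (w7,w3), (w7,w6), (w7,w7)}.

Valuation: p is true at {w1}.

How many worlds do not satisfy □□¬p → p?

3

w0: □□¬p is T, p is F. ✗
w1: □□¬p is T, p is T. ✓
w2: □□¬p is F, p is F. ✓
w3: □□¬p is T, p is F. ✗
w4: □□¬p is T, p is F. ✗
w5: □□¬p is F, p is F. ✓
w6: □□¬p is F, p is F. ✓
w7: □□¬p is F, p is F. ✓
Satisfying worlds: {w1, w2, w5, w6, w7}.
So □□¬p → p fails at the other 3 worlds.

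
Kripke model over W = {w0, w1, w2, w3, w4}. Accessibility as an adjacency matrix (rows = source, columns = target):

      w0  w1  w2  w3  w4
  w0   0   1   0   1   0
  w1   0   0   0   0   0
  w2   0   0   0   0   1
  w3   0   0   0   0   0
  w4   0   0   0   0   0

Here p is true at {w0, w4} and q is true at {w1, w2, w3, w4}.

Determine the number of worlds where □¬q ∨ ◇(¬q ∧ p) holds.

3

w0: □¬q is F, ◇(¬q ∧ p) is F. ✗
w1: □¬q is T, ◇(¬q ∧ p) is F. ✓
w2: □¬q is F, ◇(¬q ∧ p) is F. ✗
w3: □¬q is T, ◇(¬q ∧ p) is F. ✓
w4: □¬q is T, ◇(¬q ∧ p) is F. ✓
Satisfying worlds: {w1, w3, w4}.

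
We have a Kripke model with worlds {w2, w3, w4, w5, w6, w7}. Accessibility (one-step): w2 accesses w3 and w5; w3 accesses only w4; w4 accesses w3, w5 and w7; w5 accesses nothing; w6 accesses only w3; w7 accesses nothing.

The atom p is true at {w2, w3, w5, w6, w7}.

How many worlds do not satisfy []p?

1

w2: successors {w3, w5}; p there: w3:T, w5:T. ✓
w3: successors {w4}; p there: w4:F. ✗
w4: successors {w3, w5, w7}; p there: w3:T, w5:T, w7:T. ✓
w5: no successors, so []p holds vacuously. ✓
w6: successors {w3}; p there: w3:T. ✓
w7: no successors, so []p holds vacuously. ✓
Satisfying worlds: {w2, w4, w5, w6, w7}.
So []p fails at the other 1 world.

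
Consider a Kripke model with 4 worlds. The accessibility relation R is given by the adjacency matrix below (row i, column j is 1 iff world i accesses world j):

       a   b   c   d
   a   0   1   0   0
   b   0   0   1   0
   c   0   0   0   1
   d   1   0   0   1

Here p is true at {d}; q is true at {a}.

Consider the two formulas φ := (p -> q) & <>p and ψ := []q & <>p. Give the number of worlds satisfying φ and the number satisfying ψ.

For (p -> q) & <>p:
a: p -> q is T, <>p is F. ✗
b: p -> q is T, <>p is F. ✗
c: p -> q is T, <>p is T. ✓
d: p -> q is F, <>p is T. ✗
— 1 world.
For []q & <>p:
a: []q is F, <>p is F. ✗
b: []q is F, <>p is F. ✗
c: []q is F, <>p is T. ✗
d: []q is F, <>p is T. ✗
— 0 worlds.

1 and 0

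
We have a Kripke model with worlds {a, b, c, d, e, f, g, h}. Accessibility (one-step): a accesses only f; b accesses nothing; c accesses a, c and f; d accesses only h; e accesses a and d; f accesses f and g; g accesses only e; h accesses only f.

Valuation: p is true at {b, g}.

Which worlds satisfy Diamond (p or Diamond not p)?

a: successors {f}; p or Diamond not p there: f:T. ✓
b: no successors, so Diamond (p or Diamond not p) fails. ✗
c: successors {a, c, f}; p or Diamond not p there: a:T, c:T, f:T. ✓
d: successors {h}; p or Diamond not p there: h:T. ✓
e: successors {a, d}; p or Diamond not p there: a:T, d:T. ✓
f: successors {f, g}; p or Diamond not p there: f:T, g:T. ✓
g: successors {e}; p or Diamond not p there: e:T. ✓
h: successors {f}; p or Diamond not p there: f:T. ✓

{a, c, d, e, f, g, h}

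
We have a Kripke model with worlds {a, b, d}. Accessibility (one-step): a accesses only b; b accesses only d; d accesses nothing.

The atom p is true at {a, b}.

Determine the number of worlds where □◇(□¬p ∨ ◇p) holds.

2

a: successors {b}; ◇(□¬p ∨ ◇p) there: b:T. ✓
b: successors {d}; ◇(□¬p ∨ ◇p) there: d:F. ✗
d: no successors, so □◇(□¬p ∨ ◇p) holds vacuously. ✓
Satisfying worlds: {a, d}.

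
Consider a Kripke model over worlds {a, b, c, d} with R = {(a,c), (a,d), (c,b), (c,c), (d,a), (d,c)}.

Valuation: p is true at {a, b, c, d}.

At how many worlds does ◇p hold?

3

a: successors {c, d}; p there: c:T, d:T. ✓
b: no successors, so ◇p fails. ✗
c: successors {b, c}; p there: b:T, c:T. ✓
d: successors {a, c}; p there: a:T, c:T. ✓
Satisfying worlds: {a, c, d}.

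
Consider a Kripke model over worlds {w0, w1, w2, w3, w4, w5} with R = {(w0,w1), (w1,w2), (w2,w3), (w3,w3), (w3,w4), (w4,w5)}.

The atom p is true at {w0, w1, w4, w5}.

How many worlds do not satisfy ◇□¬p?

w0: successors {w1}; □¬p there: w1:T. ✓
w1: successors {w2}; □¬p there: w2:T. ✓
w2: successors {w3}; □¬p there: w3:F. ✗
w3: successors {w3, w4}; □¬p there: w3:F, w4:F. ✗
w4: successors {w5}; □¬p there: w5:T. ✓
w5: no successors, so ◇□¬p fails. ✗
Satisfying worlds: {w0, w1, w4}.
So ◇□¬p fails at the other 3 worlds.

3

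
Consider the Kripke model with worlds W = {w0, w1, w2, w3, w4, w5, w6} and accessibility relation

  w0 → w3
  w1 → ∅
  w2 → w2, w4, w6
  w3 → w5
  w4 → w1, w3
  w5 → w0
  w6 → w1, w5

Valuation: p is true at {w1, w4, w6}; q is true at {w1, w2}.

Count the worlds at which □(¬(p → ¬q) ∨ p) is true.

1

w0: successors {w3}; ¬(p → ¬q) ∨ p there: w3:F. ✗
w1: no successors, so □(¬(p → ¬q) ∨ p) holds vacuously. ✓
w2: successors {w2, w4, w6}; ¬(p → ¬q) ∨ p there: w2:F, w4:T, w6:T. ✗
w3: successors {w5}; ¬(p → ¬q) ∨ p there: w5:F. ✗
w4: successors {w1, w3}; ¬(p → ¬q) ∨ p there: w1:T, w3:F. ✗
w5: successors {w0}; ¬(p → ¬q) ∨ p there: w0:F. ✗
w6: successors {w1, w5}; ¬(p → ¬q) ∨ p there: w1:T, w5:F. ✗
Satisfying worlds: {w1}.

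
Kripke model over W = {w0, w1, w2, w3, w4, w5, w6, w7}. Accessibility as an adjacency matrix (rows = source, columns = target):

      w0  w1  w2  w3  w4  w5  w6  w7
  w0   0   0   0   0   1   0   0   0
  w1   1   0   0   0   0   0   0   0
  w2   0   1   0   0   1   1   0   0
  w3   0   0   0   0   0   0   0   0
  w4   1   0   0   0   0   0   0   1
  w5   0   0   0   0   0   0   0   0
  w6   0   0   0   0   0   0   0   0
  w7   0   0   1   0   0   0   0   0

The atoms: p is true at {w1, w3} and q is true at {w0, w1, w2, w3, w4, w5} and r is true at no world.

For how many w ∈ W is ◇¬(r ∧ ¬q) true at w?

w0: successors {w4}; ¬(r ∧ ¬q) there: w4:T. ✓
w1: successors {w0}; ¬(r ∧ ¬q) there: w0:T. ✓
w2: successors {w1, w4, w5}; ¬(r ∧ ¬q) there: w1:T, w4:T, w5:T. ✓
w3: no successors, so ◇¬(r ∧ ¬q) fails. ✗
w4: successors {w0, w7}; ¬(r ∧ ¬q) there: w0:T, w7:T. ✓
w5: no successors, so ◇¬(r ∧ ¬q) fails. ✗
w6: no successors, so ◇¬(r ∧ ¬q) fails. ✗
w7: successors {w2}; ¬(r ∧ ¬q) there: w2:T. ✓
Satisfying worlds: {w0, w1, w2, w4, w7}.

5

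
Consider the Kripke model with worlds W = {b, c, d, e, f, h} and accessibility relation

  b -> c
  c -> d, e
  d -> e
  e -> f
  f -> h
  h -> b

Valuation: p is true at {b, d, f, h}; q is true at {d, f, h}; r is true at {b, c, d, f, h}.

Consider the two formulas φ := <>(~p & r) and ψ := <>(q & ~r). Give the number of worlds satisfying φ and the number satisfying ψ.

For <>(~p & r):
b: successors {c}; ~p & r there: c:T. ✓
c: successors {d, e}; ~p & r there: d:F, e:F. ✗
d: successors {e}; ~p & r there: e:F. ✗
e: successors {f}; ~p & r there: f:F. ✗
f: successors {h}; ~p & r there: h:F. ✗
h: successors {b}; ~p & r there: b:F. ✗
— 1 world.
For <>(q & ~r):
b: successors {c}; q & ~r there: c:F. ✗
c: successors {d, e}; q & ~r there: d:F, e:F. ✗
d: successors {e}; q & ~r there: e:F. ✗
e: successors {f}; q & ~r there: f:F. ✗
f: successors {h}; q & ~r there: h:F. ✗
h: successors {b}; q & ~r there: b:F. ✗
— 0 worlds.

1 and 0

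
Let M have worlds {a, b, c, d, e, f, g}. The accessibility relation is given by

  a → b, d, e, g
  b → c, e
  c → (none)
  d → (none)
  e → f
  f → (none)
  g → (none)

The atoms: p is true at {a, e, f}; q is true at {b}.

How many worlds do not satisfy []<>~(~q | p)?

a: successors {b, d, e, g}; <>~(~q | p) there: b:F, d:F, e:F, g:F. ✗
b: successors {c, e}; <>~(~q | p) there: c:F, e:F. ✗
c: no successors, so []<>~(~q | p) holds vacuously. ✓
d: no successors, so []<>~(~q | p) holds vacuously. ✓
e: successors {f}; <>~(~q | p) there: f:F. ✗
f: no successors, so []<>~(~q | p) holds vacuously. ✓
g: no successors, so []<>~(~q | p) holds vacuously. ✓
Satisfying worlds: {c, d, f, g}.
So []<>~(~q | p) fails at the other 3 worlds.

3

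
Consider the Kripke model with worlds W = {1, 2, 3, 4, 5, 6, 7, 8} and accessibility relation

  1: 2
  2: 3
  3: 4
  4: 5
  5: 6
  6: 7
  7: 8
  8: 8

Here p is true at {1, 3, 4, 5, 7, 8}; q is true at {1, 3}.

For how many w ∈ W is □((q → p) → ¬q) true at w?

1: successors {2}; (q → p) → ¬q there: 2:T. ✓
2: successors {3}; (q → p) → ¬q there: 3:F. ✗
3: successors {4}; (q → p) → ¬q there: 4:T. ✓
4: successors {5}; (q → p) → ¬q there: 5:T. ✓
5: successors {6}; (q → p) → ¬q there: 6:T. ✓
6: successors {7}; (q → p) → ¬q there: 7:T. ✓
7: successors {8}; (q → p) → ¬q there: 8:T. ✓
8: successors {8}; (q → p) → ¬q there: 8:T. ✓
Satisfying worlds: {1, 3, 4, 5, 6, 7, 8}.

7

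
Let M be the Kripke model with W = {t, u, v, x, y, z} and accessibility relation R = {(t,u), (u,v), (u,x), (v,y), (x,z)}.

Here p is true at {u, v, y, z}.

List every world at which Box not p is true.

{y, z}

t: successors {u}; not p there: u:F. ✗
u: successors {v, x}; not p there: v:F, x:T. ✗
v: successors {y}; not p there: y:F. ✗
x: successors {z}; not p there: z:F. ✗
y: no successors, so Box not p holds vacuously. ✓
z: no successors, so Box not p holds vacuously. ✓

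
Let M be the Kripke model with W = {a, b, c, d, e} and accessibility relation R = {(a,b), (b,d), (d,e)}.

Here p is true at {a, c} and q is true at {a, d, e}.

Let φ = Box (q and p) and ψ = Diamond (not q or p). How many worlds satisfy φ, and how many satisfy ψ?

2 and 1

For Box (q and p):
a: successors {b}; q and p there: b:F. ✗
b: successors {d}; q and p there: d:F. ✗
c: no successors, so Box (q and p) holds vacuously. ✓
d: successors {e}; q and p there: e:F. ✗
e: no successors, so Box (q and p) holds vacuously. ✓
— 2 worlds.
For Diamond (not q or p):
a: successors {b}; not q or p there: b:T. ✓
b: successors {d}; not q or p there: d:F. ✗
c: no successors, so Diamond (not q or p) fails. ✗
d: successors {e}; not q or p there: e:F. ✗
e: no successors, so Diamond (not q or p) fails. ✗
— 1 world.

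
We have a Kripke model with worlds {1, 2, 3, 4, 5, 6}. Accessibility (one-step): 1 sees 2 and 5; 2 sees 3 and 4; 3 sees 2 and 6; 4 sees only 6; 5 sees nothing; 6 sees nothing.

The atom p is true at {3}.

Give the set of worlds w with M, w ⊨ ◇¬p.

1: successors {2, 5}; ¬p there: 2:T, 5:T. ✓
2: successors {3, 4}; ¬p there: 3:F, 4:T. ✓
3: successors {2, 6}; ¬p there: 2:T, 6:T. ✓
4: successors {6}; ¬p there: 6:T. ✓
5: no successors, so ◇¬p fails. ✗
6: no successors, so ◇¬p fails. ✗

{1, 2, 3, 4}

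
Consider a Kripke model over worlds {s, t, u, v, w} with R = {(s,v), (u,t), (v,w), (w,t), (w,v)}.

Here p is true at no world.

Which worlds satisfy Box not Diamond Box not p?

{t, u}

s: successors {v}; not Diamond Box not p there: v:F. ✗
t: no successors, so Box not Diamond Box not p holds vacuously. ✓
u: successors {t}; not Diamond Box not p there: t:T. ✓
v: successors {w}; not Diamond Box not p there: w:F. ✗
w: successors {t, v}; not Diamond Box not p there: t:T, v:F. ✗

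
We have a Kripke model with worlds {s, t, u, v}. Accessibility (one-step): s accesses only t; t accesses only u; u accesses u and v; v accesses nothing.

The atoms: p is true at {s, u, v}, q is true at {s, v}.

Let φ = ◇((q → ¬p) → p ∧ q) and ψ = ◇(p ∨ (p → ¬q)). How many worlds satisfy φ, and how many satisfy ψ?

1 and 3

For ◇((q → ¬p) → p ∧ q):
s: successors {t}; (q → ¬p) → p ∧ q there: t:F. ✗
t: successors {u}; (q → ¬p) → p ∧ q there: u:F. ✗
u: successors {u, v}; (q → ¬p) → p ∧ q there: u:F, v:T. ✓
v: no successors, so ◇((q → ¬p) → p ∧ q) fails. ✗
— 1 world.
For ◇(p ∨ (p → ¬q)):
s: successors {t}; p ∨ (p → ¬q) there: t:T. ✓
t: successors {u}; p ∨ (p → ¬q) there: u:T. ✓
u: successors {u, v}; p ∨ (p → ¬q) there: u:T, v:T. ✓
v: no successors, so ◇(p ∨ (p → ¬q)) fails. ✗
— 3 worlds.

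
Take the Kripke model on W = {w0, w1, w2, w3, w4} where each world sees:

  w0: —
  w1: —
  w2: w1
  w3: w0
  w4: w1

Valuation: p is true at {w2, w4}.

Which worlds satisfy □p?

{w0, w1}

w0: no successors, so □p holds vacuously. ✓
w1: no successors, so □p holds vacuously. ✓
w2: successors {w1}; p there: w1:F. ✗
w3: successors {w0}; p there: w0:F. ✗
w4: successors {w1}; p there: w1:F. ✗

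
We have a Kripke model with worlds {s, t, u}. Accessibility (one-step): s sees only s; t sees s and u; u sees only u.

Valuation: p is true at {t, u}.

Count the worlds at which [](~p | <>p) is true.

3

s: successors {s}; ~p | <>p there: s:T. ✓
t: successors {s, u}; ~p | <>p there: s:T, u:T. ✓
u: successors {u}; ~p | <>p there: u:T. ✓
Satisfying worlds: {s, t, u}.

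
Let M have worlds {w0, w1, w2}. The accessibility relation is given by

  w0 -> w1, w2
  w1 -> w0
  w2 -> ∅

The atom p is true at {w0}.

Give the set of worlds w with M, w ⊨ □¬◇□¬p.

{w2}

w0: successors {w1, w2}; ¬◇□¬p there: w1:F, w2:T. ✗
w1: successors {w0}; ¬◇□¬p there: w0:F. ✗
w2: no successors, so □¬◇□¬p holds vacuously. ✓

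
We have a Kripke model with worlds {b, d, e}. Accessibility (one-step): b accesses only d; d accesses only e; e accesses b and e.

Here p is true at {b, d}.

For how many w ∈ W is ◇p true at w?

b: successors {d}; p there: d:T. ✓
d: successors {e}; p there: e:F. ✗
e: successors {b, e}; p there: b:T, e:F. ✓
Satisfying worlds: {b, e}.

2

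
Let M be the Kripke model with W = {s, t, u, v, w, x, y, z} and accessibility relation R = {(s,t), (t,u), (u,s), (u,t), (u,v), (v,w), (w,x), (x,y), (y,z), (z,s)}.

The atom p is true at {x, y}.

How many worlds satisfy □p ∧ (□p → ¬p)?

s: □p is F, □p → ¬p is T. ✗
t: □p is F, □p → ¬p is T. ✗
u: □p is F, □p → ¬p is T. ✗
v: □p is F, □p → ¬p is T. ✗
w: □p is T, □p → ¬p is T. ✓
x: □p is T, □p → ¬p is F. ✗
y: □p is F, □p → ¬p is T. ✗
z: □p is F, □p → ¬p is T. ✗
Satisfying worlds: {w}.

1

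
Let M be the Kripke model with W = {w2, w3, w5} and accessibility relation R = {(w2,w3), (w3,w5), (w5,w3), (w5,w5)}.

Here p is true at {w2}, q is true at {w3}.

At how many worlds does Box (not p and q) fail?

2

w2: successors {w3}; not p and q there: w3:T. ✓
w3: successors {w5}; not p and q there: w5:F. ✗
w5: successors {w3, w5}; not p and q there: w3:T, w5:F. ✗
Satisfying worlds: {w2}.
So Box (not p and q) fails at the other 2 worlds.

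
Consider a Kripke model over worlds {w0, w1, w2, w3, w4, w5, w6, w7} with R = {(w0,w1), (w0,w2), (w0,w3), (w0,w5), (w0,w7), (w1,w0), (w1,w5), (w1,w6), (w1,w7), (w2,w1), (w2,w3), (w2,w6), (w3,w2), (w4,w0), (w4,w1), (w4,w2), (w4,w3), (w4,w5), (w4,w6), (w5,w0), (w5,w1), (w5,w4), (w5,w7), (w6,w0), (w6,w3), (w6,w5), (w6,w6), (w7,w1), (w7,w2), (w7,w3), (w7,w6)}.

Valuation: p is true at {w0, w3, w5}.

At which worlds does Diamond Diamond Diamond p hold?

{w0, w1, w2, w3, w4, w5, w6, w7}

w0: successors {w1, w2, w3, w5, w7}; Diamond Diamond p there: w1:T, w2:T, w3:T, w5:T, w7:T. ✓
w1: successors {w0, w5, w6, w7}; Diamond Diamond p there: w0:T, w5:T, w6:T, w7:T. ✓
w2: successors {w1, w3, w6}; Diamond Diamond p there: w1:T, w3:T, w6:T. ✓
w3: successors {w2}; Diamond Diamond p there: w2:T. ✓
w4: successors {w0, w1, w2, w3, w5, w6}; Diamond Diamond p there: w0:T, w1:T, w2:T, w3:T, w5:T, w6:T. ✓
w5: successors {w0, w1, w4, w7}; Diamond Diamond p there: w0:T, w1:T, w4:T, w7:T. ✓
w6: successors {w0, w3, w5, w6}; Diamond Diamond p there: w0:T, w3:T, w5:T, w6:T. ✓
w7: successors {w1, w2, w3, w6}; Diamond Diamond p there: w1:T, w2:T, w3:T, w6:T. ✓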